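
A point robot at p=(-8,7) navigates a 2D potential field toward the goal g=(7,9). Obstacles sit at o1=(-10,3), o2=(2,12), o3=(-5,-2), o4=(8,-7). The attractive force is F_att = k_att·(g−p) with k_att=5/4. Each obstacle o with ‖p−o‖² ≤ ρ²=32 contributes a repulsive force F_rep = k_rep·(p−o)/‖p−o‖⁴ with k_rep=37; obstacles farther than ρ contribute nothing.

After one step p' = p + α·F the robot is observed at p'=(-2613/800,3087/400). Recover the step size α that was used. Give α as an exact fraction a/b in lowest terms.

F_att = 5/4·(g−p) = 5/4·(15,2) = (18.7500,2.5000)
o1: d²=20 ≤ ρ²=32; F_rep = 37·(2,4)/20² = (0.1850,0.3700)
o2: d²=125 > ρ²=32 → inactive
o3: d²=90 > ρ²=32 → inactive
o4: d²=452 > ρ²=32 → inactive
F = F_att + ΣF_rep = (18.9350,2.8700)
Δp = p'−p = (4.7337,0.7175); α = Δx/Fx = (3787/800) / (3787/200) = 1/4
check: Δy/Fy = (287/400) / (287/100) = 1/4 ✓

α = 1/4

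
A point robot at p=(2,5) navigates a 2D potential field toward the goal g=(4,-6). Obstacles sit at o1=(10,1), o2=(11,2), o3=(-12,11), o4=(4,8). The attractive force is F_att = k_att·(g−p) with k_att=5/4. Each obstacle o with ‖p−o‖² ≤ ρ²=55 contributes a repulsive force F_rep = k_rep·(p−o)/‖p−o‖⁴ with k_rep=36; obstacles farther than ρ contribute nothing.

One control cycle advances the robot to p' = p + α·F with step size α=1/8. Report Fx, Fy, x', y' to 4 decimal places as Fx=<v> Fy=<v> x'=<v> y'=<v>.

Fx=2.0740 Fy=-14.3891 x'=2.2592 y'=3.2014

F_att = 5/4·(g−p) = 5/4·(2,-11) = (2.5000,-13.7500)
o1: d²=80 > ρ²=55 → inactive
o2: d²=90 > ρ²=55 → inactive
o3: d²=232 > ρ²=55 → inactive
o4: d²=13 ≤ ρ²=55; F_rep = 36·(-2,-3)/13² = (-0.4260,-0.6391)
F = F_att + ΣF_rep = (2.0740,-14.3891)
p' = p + 1/8·F = (2.2592,3.2014)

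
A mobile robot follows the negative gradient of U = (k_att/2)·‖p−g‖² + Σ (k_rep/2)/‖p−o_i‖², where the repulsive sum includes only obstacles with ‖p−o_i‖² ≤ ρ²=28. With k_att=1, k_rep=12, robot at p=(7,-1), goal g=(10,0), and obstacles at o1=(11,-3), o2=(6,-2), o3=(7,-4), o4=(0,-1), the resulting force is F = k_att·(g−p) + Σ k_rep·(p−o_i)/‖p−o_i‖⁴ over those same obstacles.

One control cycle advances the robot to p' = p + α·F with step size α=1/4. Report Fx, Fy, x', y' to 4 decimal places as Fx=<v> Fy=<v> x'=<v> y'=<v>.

Fx=5.8800 Fy=4.5044 x'=8.4700 y'=0.1261

F_att = 1·(g−p) = 1·(3,1) = (3.0000,1.0000)
o1: d²=20 ≤ ρ²=28; F_rep = 12·(-4,2)/20² = (-0.1200,0.0600)
o2: d²=2 ≤ ρ²=28; F_rep = 12·(1,1)/2² = (3.0000,3.0000)
o3: d²=9 ≤ ρ²=28; F_rep = 12·(0,3)/9² = (0.0000,0.4444)
o4: d²=49 > ρ²=28 → inactive
F = F_att + ΣF_rep = (5.8800,4.5044)
p' = p + 1/4·F = (8.4700,0.1261)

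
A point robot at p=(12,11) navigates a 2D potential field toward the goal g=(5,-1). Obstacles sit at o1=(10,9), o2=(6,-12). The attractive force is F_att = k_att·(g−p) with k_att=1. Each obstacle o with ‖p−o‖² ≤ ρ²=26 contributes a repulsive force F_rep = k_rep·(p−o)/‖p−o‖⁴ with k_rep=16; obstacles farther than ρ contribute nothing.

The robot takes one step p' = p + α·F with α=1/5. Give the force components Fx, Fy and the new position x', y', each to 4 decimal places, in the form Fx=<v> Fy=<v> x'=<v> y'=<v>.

F_att = 1·(g−p) = 1·(-7,-12) = (-7.0000,-12.0000)
o1: d²=8 ≤ ρ²=26; F_rep = 16·(2,2)/8² = (0.5000,0.5000)
o2: d²=565 > ρ²=26 → inactive
F = F_att + ΣF_rep = (-6.5000,-11.5000)
p' = p + 1/5·F = (10.7000,8.7000)

Fx=-6.5000 Fy=-11.5000 x'=10.7000 y'=8.7000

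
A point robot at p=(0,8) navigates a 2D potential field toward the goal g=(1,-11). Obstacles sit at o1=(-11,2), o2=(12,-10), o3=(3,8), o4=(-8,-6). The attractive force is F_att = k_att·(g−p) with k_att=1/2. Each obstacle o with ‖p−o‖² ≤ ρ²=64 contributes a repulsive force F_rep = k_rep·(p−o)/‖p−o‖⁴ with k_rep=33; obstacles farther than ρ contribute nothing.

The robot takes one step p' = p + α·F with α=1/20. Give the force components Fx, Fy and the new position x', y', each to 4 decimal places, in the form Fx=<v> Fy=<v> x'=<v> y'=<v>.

F_att = 1/2·(g−p) = 1/2·(1,-19) = (0.5000,-9.5000)
o1: d²=157 > ρ²=64 → inactive
o2: d²=468 > ρ²=64 → inactive
o3: d²=9 ≤ ρ²=64; F_rep = 33·(-3,0)/9² = (-1.2222,0.0000)
o4: d²=260 > ρ²=64 → inactive
F = F_att + ΣF_rep = (-0.7222,-9.5000)
p' = p + 1/20·F = (-0.0361,7.5250)

Fx=-0.7222 Fy=-9.5000 x'=-0.0361 y'=7.5250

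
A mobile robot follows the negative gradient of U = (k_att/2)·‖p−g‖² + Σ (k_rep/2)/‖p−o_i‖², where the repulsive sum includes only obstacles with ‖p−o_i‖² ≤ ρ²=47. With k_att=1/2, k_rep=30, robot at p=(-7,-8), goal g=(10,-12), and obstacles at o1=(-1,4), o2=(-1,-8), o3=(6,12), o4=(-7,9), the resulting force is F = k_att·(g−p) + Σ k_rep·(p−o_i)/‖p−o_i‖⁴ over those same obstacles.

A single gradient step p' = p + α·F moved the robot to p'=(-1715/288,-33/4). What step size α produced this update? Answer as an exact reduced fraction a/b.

α = 1/8

F_att = 1/2·(g−p) = 1/2·(17,-4) = (8.5000,-2.0000)
o1: d²=180 > ρ²=47 → inactive
o2: d²=36 ≤ ρ²=47; F_rep = 30·(-6,0)/36² = (-0.1389,0.0000)
o3: d²=569 > ρ²=47 → inactive
o4: d²=289 > ρ²=47 → inactive
F = F_att + ΣF_rep = (8.3611,-2.0000)
Δp = p'−p = (1.0451,-0.2500); α = Δx/Fx = (301/288) / (301/36) = 1/8
check: Δy/Fy = (-1/4) / (-2) = 1/8 ✓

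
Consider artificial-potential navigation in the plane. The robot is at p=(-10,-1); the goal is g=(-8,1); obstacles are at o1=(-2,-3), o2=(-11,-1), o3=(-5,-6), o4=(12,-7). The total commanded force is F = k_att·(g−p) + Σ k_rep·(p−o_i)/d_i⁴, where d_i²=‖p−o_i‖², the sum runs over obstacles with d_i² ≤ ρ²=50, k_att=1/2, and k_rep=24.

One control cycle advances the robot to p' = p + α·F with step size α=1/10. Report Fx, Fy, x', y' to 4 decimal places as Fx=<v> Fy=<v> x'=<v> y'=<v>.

Fx=24.9520 Fy=1.0480 x'=-7.5048 y'=-0.8952

F_att = 1/2·(g−p) = 1/2·(2,2) = (1.0000,1.0000)
o1: d²=68 > ρ²=50 → inactive
o2: d²=1 ≤ ρ²=50; F_rep = 24·(1,0)/1² = (24.0000,0.0000)
o3: d²=50 ≤ ρ²=50; F_rep = 24·(-5,5)/50² = (-0.0480,0.0480)
o4: d²=520 > ρ²=50 → inactive
F = F_att + ΣF_rep = (24.9520,1.0480)
p' = p + 1/10·F = (-7.5048,-0.8952)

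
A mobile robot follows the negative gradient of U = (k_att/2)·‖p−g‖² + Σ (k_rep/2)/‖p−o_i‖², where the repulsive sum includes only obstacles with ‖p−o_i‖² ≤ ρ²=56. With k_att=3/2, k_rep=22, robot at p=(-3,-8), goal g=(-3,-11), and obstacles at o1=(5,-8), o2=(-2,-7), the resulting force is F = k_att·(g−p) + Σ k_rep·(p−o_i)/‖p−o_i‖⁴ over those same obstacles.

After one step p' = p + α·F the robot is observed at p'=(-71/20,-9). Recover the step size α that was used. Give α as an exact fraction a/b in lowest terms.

α = 1/10

F_att = 3/2·(g−p) = 3/2·(0,-3) = (0.0000,-4.5000)
o1: d²=64 > ρ²=56 → inactive
o2: d²=2 ≤ ρ²=56; F_rep = 22·(-1,-1)/2² = (-5.5000,-5.5000)
F = F_att + ΣF_rep = (-5.5000,-10.0000)
Δp = p'−p = (-0.5500,-1.0000); α = Δx/Fx = (-11/20) / (-11/2) = 1/10
check: Δy/Fy = (-1) / (-10) = 1/10 ✓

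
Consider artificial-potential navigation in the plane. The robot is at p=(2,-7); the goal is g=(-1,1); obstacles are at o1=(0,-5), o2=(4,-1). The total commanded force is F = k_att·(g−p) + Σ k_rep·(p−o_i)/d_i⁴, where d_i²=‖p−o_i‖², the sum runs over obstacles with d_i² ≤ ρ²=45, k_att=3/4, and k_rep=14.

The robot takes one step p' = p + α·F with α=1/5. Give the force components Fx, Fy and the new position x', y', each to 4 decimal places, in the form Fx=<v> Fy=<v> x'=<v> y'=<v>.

F_att = 3/4·(g−p) = 3/4·(-3,8) = (-2.2500,6.0000)
o1: d²=8 ≤ ρ²=45; F_rep = 14·(2,-2)/8² = (0.4375,-0.4375)
o2: d²=40 ≤ ρ²=45; F_rep = 14·(-2,-6)/40² = (-0.0175,-0.0525)
F = F_att + ΣF_rep = (-1.8300,5.5100)
p' = p + 1/5·F = (1.6340,-5.8980)

Fx=-1.8300 Fy=5.5100 x'=1.6340 y'=-5.8980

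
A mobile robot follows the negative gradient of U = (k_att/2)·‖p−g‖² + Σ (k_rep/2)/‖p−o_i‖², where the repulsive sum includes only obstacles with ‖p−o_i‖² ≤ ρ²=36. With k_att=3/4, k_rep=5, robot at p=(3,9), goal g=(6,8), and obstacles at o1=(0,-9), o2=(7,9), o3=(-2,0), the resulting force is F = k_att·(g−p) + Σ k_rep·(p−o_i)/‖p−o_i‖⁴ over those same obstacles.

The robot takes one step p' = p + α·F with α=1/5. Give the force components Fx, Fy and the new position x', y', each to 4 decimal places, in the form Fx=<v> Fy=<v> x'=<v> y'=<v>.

Fx=2.1719 Fy=-0.7500 x'=3.4344 y'=8.8500

F_att = 3/4·(g−p) = 3/4·(3,-1) = (2.2500,-0.7500)
o1: d²=333 > ρ²=36 → inactive
o2: d²=16 ≤ ρ²=36; F_rep = 5·(-4,0)/16² = (-0.0781,0.0000)
o3: d²=106 > ρ²=36 → inactive
F = F_att + ΣF_rep = (2.1719,-0.7500)
p' = p + 1/5·F = (3.4344,8.8500)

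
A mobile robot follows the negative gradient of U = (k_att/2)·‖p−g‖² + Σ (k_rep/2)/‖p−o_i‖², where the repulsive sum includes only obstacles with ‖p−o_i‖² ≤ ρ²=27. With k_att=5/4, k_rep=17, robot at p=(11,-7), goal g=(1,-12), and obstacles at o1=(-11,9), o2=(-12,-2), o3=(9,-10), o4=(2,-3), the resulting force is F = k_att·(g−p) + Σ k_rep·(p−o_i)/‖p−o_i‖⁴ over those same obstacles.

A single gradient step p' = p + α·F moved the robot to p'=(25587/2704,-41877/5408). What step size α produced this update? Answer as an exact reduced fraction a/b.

F_att = 5/4·(g−p) = 5/4·(-10,-5) = (-12.5000,-6.2500)
o1: d²=740 > ρ²=27 → inactive
o2: d²=554 > ρ²=27 → inactive
o3: d²=13 ≤ ρ²=27; F_rep = 17·(2,3)/13² = (0.2012,0.3018)
o4: d²=97 > ρ²=27 → inactive
F = F_att + ΣF_rep = (-12.2988,-5.9482)
Δp = p'−p = (-1.5374,-0.7435); α = Δx/Fx = (-4157/2704) / (-4157/338) = 1/8
check: Δy/Fy = (-4021/5408) / (-4021/676) = 1/8 ✓

α = 1/8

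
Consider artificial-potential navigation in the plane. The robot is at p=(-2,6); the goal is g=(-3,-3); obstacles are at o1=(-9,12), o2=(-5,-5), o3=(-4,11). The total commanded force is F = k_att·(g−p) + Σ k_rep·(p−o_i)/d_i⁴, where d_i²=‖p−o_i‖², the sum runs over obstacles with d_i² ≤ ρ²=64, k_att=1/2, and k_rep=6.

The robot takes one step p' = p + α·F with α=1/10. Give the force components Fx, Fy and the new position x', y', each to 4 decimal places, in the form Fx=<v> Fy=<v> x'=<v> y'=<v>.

F_att = 1/2·(g−p) = 1/2·(-1,-9) = (-0.5000,-4.5000)
o1: d²=85 > ρ²=64 → inactive
o2: d²=130 > ρ²=64 → inactive
o3: d²=29 ≤ ρ²=64; F_rep = 6·(2,-5)/29² = (0.0143,-0.0357)
F = F_att + ΣF_rep = (-0.4857,-4.5357)
p' = p + 1/10·F = (-2.0486,5.5464)

Fx=-0.4857 Fy=-4.5357 x'=-2.0486 y'=5.5464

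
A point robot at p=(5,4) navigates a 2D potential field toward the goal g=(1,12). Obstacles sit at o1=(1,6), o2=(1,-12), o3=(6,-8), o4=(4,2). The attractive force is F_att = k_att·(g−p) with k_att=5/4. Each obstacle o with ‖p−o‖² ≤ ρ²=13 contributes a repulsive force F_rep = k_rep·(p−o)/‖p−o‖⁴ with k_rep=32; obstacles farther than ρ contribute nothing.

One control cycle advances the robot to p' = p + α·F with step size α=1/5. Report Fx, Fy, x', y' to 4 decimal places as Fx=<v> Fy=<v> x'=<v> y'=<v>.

F_att = 5/4·(g−p) = 5/4·(-4,8) = (-5.0000,10.0000)
o1: d²=20 > ρ²=13 → inactive
o2: d²=272 > ρ²=13 → inactive
o3: d²=145 > ρ²=13 → inactive
o4: d²=5 ≤ ρ²=13; F_rep = 32·(1,2)/5² = (1.2800,2.5600)
F = F_att + ΣF_rep = (-3.7200,12.5600)
p' = p + 1/5·F = (4.2560,6.5120)

Fx=-3.7200 Fy=12.5600 x'=4.2560 y'=6.5120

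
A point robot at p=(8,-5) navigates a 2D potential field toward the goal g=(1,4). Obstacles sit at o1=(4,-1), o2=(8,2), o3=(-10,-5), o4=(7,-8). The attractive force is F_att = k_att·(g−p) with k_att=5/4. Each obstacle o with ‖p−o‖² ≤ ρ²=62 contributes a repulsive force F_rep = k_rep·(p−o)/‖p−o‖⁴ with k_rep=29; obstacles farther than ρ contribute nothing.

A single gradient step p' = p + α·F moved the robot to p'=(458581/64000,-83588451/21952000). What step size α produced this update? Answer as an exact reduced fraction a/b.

α = 1/10

F_att = 5/4·(g−p) = 5/4·(-7,9) = (-8.7500,11.2500)
o1: d²=32 ≤ ρ²=62; F_rep = 29·(4,-4)/32² = (0.1133,-0.1133)
o2: d²=49 ≤ ρ²=62; F_rep = 29·(0,-7)/49² = (0.0000,-0.0845)
o3: d²=324 > ρ²=62 → inactive
o4: d²=10 ≤ ρ²=62; F_rep = 29·(1,3)/10² = (0.2900,0.8700)
F = F_att + ΣF_rep = (-8.3467,11.9222)
Δp = p'−p = (-0.8347,1.1922); α = Δx/Fx = (-53419/64000) / (-53419/6400) = 1/10
check: Δy/Fy = (26171549/21952000) / (26171549/2195200) = 1/10 ✓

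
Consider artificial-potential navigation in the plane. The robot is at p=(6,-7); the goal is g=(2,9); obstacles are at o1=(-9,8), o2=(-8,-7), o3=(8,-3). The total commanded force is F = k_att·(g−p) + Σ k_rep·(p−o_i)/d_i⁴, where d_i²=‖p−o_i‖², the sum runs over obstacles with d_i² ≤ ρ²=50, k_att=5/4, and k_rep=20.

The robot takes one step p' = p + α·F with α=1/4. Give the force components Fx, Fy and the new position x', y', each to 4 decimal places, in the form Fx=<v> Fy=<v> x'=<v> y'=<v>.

F_att = 5/4·(g−p) = 5/4·(-4,16) = (-5.0000,20.0000)
o1: d²=450 > ρ²=50 → inactive
o2: d²=196 > ρ²=50 → inactive
o3: d²=20 ≤ ρ²=50; F_rep = 20·(-2,-4)/20² = (-0.1000,-0.2000)
F = F_att + ΣF_rep = (-5.1000,19.8000)
p' = p + 1/4·F = (4.7250,-2.0500)

Fx=-5.1000 Fy=19.8000 x'=4.7250 y'=-2.0500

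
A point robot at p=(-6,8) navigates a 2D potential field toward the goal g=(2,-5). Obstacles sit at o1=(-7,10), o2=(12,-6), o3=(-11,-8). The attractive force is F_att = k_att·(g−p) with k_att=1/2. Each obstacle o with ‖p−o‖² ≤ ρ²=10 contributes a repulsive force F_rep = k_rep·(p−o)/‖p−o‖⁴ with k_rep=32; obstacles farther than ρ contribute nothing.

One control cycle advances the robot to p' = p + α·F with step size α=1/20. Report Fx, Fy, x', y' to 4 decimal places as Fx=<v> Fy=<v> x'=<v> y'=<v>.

Fx=5.2800 Fy=-9.0600 x'=-5.7360 y'=7.5470

F_att = 1/2·(g−p) = 1/2·(8,-13) = (4.0000,-6.5000)
o1: d²=5 ≤ ρ²=10; F_rep = 32·(1,-2)/5² = (1.2800,-2.5600)
o2: d²=520 > ρ²=10 → inactive
o3: d²=281 > ρ²=10 → inactive
F = F_att + ΣF_rep = (5.2800,-9.0600)
p' = p + 1/20·F = (-5.7360,7.5470)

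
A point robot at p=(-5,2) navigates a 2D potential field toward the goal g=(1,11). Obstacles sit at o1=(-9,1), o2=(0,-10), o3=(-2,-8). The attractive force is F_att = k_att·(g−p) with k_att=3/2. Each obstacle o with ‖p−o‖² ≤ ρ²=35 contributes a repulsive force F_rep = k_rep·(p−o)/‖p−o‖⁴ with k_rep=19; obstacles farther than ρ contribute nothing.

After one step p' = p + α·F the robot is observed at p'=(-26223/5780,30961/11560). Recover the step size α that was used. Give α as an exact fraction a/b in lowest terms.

α = 1/20

F_att = 3/2·(g−p) = 3/2·(6,9) = (9.0000,13.5000)
o1: d²=17 ≤ ρ²=35; F_rep = 19·(4,1)/17² = (0.2630,0.0657)
o2: d²=169 > ρ²=35 → inactive
o3: d²=109 > ρ²=35 → inactive
F = F_att + ΣF_rep = (9.2630,13.5657)
Δp = p'−p = (0.4631,0.6783); α = Δx/Fx = (2677/5780) / (2677/289) = 1/20
check: Δy/Fy = (7841/11560) / (7841/578) = 1/20 ✓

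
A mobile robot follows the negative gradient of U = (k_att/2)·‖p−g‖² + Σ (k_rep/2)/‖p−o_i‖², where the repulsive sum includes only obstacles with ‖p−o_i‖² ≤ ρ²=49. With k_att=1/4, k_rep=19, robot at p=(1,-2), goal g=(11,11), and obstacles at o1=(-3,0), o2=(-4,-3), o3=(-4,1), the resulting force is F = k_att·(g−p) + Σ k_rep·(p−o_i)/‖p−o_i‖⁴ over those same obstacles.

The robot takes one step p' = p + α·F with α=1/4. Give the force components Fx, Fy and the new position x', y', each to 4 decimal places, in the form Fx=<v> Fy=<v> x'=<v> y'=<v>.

Fx=2.9127 Fy=3.1338 x'=1.7282 y'=-1.2166

F_att = 1/4·(g−p) = 1/4·(10,13) = (2.5000,3.2500)
o1: d²=20 ≤ ρ²=49; F_rep = 19·(4,-2)/20² = (0.1900,-0.0950)
o2: d²=26 ≤ ρ²=49; F_rep = 19·(5,1)/26² = (0.1405,0.0281)
o3: d²=34 ≤ ρ²=49; F_rep = 19·(5,-3)/34² = (0.0822,-0.0493)
F = F_att + ΣF_rep = (2.9127,3.1338)
p' = p + 1/4·F = (1.7282,-1.2166)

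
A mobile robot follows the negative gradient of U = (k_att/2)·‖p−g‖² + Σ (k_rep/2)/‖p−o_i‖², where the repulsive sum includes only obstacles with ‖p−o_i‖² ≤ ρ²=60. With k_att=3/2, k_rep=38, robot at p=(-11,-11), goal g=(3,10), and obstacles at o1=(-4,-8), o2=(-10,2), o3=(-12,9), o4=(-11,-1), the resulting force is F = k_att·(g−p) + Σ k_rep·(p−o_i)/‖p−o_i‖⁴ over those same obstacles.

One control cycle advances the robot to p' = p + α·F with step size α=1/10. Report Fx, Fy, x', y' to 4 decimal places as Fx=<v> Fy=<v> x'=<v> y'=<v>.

Fx=20.9209 Fy=31.4661 x'=-8.9079 y'=-7.8534

F_att = 3/2·(g−p) = 3/2·(14,21) = (21.0000,31.5000)
o1: d²=58 ≤ ρ²=60; F_rep = 38·(-7,-3)/58² = (-0.0791,-0.0339)
o2: d²=170 > ρ²=60 → inactive
o3: d²=401 > ρ²=60 → inactive
o4: d²=100 > ρ²=60 → inactive
F = F_att + ΣF_rep = (20.9209,31.4661)
p' = p + 1/10·F = (-8.9079,-7.8534)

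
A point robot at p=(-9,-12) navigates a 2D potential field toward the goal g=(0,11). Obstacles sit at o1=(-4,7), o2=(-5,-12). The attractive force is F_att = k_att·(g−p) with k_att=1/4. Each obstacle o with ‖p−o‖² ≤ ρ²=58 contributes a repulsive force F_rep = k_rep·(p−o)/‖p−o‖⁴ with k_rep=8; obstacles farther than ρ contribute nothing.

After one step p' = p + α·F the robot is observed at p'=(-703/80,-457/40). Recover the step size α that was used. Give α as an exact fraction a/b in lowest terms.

F_att = 1/4·(g−p) = 1/4·(9,23) = (2.2500,5.7500)
o1: d²=386 > ρ²=58 → inactive
o2: d²=16 ≤ ρ²=58; F_rep = 8·(-4,0)/16² = (-0.1250,0.0000)
F = F_att + ΣF_rep = (2.1250,5.7500)
Δp = p'−p = (0.2125,0.5750); α = Δx/Fx = (17/80) / (17/8) = 1/10
check: Δy/Fy = (23/40) / (23/4) = 1/10 ✓

α = 1/10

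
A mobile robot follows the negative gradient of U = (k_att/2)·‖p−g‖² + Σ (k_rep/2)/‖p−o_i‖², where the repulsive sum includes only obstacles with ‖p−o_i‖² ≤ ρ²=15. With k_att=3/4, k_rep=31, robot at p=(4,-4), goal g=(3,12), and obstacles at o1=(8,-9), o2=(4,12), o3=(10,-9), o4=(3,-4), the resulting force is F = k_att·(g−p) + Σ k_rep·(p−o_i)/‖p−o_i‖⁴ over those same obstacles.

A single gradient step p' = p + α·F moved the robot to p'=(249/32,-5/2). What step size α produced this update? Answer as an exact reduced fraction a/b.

F_att = 3/4·(g−p) = 3/4·(-1,16) = (-0.7500,12.0000)
o1: d²=41 > ρ²=15 → inactive
o2: d²=256 > ρ²=15 → inactive
o3: d²=61 > ρ²=15 → inactive
o4: d²=1 ≤ ρ²=15; F_rep = 31·(1,0)/1² = (31.0000,0.0000)
F = F_att + ΣF_rep = (30.2500,12.0000)
Δp = p'−p = (3.7812,1.5000); α = Δx/Fx = (121/32) / (121/4) = 1/8
check: Δy/Fy = (3/2) / (12) = 1/8 ✓

α = 1/8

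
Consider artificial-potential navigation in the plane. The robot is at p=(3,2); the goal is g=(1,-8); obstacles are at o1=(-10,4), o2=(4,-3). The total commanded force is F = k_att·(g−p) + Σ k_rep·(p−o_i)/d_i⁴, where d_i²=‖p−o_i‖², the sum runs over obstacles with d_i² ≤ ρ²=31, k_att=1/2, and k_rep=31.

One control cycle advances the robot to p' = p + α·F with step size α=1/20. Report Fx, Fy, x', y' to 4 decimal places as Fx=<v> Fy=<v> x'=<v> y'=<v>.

Fx=-1.0459 Fy=-4.7707 x'=2.9477 y'=1.7615

F_att = 1/2·(g−p) = 1/2·(-2,-10) = (-1.0000,-5.0000)
o1: d²=173 > ρ²=31 → inactive
o2: d²=26 ≤ ρ²=31; F_rep = 31·(-1,5)/26² = (-0.0459,0.2293)
F = F_att + ΣF_rep = (-1.0459,-4.7707)
p' = p + 1/20·F = (2.9477,1.7615)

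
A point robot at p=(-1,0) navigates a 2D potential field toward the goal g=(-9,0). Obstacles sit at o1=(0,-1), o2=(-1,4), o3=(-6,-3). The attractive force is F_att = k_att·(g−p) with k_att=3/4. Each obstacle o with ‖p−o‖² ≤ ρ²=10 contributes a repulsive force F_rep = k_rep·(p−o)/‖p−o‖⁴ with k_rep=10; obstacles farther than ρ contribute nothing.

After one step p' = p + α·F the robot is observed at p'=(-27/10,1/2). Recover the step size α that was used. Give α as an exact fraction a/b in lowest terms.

F_att = 3/4·(g−p) = 3/4·(-8,0) = (-6.0000,0.0000)
o1: d²=2 ≤ ρ²=10; F_rep = 10·(-1,1)/2² = (-2.5000,2.5000)
o2: d²=16 > ρ²=10 → inactive
o3: d²=34 > ρ²=10 → inactive
F = F_att + ΣF_rep = (-8.5000,2.5000)
Δp = p'−p = (-1.7000,0.5000); α = Δx/Fx = (-17/10) / (-17/2) = 1/5
check: Δy/Fy = (1/2) / (5/2) = 1/5 ✓

α = 1/5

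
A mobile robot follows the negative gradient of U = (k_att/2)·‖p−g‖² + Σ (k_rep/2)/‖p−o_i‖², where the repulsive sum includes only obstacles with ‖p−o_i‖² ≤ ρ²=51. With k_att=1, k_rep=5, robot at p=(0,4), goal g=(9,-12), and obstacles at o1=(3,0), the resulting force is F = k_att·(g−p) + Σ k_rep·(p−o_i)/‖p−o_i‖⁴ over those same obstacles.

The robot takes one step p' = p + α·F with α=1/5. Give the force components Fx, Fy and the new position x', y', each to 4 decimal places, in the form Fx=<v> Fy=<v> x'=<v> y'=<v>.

F_att = 1·(g−p) = 1·(9,-16) = (9.0000,-16.0000)
o1: d²=25 ≤ ρ²=51; F_rep = 5·(-3,4)/25² = (-0.0240,0.0320)
F = F_att + ΣF_rep = (8.9760,-15.9680)
p' = p + 1/5·F = (1.7952,0.8064)

Fx=8.9760 Fy=-15.9680 x'=1.7952 y'=0.8064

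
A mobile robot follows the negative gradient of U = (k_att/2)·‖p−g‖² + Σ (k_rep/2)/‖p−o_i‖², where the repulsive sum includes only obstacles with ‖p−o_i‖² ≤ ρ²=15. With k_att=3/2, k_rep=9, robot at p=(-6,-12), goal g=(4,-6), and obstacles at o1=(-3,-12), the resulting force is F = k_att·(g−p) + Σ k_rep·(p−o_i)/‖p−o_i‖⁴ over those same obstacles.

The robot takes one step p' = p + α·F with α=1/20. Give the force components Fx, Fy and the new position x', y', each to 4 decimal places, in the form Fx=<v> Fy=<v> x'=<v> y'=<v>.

Fx=14.6667 Fy=9.0000 x'=-5.2667 y'=-11.5500

F_att = 3/2·(g−p) = 3/2·(10,6) = (15.0000,9.0000)
o1: d²=9 ≤ ρ²=15; F_rep = 9·(-3,0)/9² = (-0.3333,0.0000)
F = F_att + ΣF_rep = (14.6667,9.0000)
p' = p + 1/20·F = (-5.2667,-11.5500)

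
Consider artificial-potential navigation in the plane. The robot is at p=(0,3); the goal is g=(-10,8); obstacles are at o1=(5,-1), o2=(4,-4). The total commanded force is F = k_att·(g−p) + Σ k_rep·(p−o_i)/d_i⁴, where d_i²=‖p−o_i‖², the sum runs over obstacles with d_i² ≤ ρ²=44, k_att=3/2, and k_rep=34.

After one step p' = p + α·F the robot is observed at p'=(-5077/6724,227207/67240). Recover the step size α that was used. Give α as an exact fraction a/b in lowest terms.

α = 1/20

F_att = 3/2·(g−p) = 3/2·(-10,5) = (-15.0000,7.5000)
o1: d²=41 ≤ ρ²=44; F_rep = 34·(-5,4)/41² = (-0.1011,0.0809)
o2: d²=65 > ρ²=44 → inactive
F = F_att + ΣF_rep = (-15.1011,7.5809)
Δp = p'−p = (-0.7551,0.3790); α = Δx/Fx = (-5077/6724) / (-25385/1681) = 1/20
check: Δy/Fy = (25487/67240) / (25487/3362) = 1/20 ✓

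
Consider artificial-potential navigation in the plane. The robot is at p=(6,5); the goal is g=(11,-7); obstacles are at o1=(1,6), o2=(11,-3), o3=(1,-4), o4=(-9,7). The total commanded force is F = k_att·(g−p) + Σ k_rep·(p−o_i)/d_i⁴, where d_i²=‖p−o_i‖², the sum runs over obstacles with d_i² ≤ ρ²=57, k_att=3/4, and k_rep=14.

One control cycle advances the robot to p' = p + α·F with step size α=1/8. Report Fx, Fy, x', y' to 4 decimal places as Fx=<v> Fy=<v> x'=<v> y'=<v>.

F_att = 3/4·(g−p) = 3/4·(5,-12) = (3.7500,-9.0000)
o1: d²=26 ≤ ρ²=57; F_rep = 14·(5,-1)/26² = (0.1036,-0.0207)
o2: d²=89 > ρ²=57 → inactive
o3: d²=106 > ρ²=57 → inactive
o4: d²=229 > ρ²=57 → inactive
F = F_att + ΣF_rep = (3.8536,-9.0207)
p' = p + 1/8·F = (6.4817,3.8724)

Fx=3.8536 Fy=-9.0207 x'=6.4817 y'=3.8724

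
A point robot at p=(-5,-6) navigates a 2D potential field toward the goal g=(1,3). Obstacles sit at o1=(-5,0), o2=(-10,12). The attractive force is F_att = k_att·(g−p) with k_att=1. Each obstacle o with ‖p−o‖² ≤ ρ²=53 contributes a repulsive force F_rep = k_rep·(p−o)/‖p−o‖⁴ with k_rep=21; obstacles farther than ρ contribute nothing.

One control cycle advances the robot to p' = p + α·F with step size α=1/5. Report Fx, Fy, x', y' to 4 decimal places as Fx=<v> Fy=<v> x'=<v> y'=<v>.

F_att = 1·(g−p) = 1·(6,9) = (6.0000,9.0000)
o1: d²=36 ≤ ρ²=53; F_rep = 21·(0,-6)/36² = (0.0000,-0.0972)
o2: d²=349 > ρ²=53 → inactive
F = F_att + ΣF_rep = (6.0000,8.9028)
p' = p + 1/5·F = (-3.8000,-4.2194)

Fx=6.0000 Fy=8.9028 x'=-3.8000 y'=-4.2194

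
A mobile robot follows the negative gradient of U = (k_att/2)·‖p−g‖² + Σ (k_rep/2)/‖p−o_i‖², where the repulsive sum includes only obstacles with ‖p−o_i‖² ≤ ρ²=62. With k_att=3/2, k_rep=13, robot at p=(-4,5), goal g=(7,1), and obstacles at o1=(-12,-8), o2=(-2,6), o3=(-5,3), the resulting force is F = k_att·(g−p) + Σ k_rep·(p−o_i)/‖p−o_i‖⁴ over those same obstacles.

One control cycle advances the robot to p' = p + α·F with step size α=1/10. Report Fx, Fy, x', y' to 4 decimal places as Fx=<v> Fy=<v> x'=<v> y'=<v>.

F_att = 3/2·(g−p) = 3/2·(11,-4) = (16.5000,-6.0000)
o1: d²=233 > ρ²=62 → inactive
o2: d²=5 ≤ ρ²=62; F_rep = 13·(-2,-1)/5² = (-1.0400,-0.5200)
o3: d²=5 ≤ ρ²=62; F_rep = 13·(1,2)/5² = (0.5200,1.0400)
F = F_att + ΣF_rep = (15.9800,-5.4800)
p' = p + 1/10·F = (-2.4020,4.4520)

Fx=15.9800 Fy=-5.4800 x'=-2.4020 y'=4.4520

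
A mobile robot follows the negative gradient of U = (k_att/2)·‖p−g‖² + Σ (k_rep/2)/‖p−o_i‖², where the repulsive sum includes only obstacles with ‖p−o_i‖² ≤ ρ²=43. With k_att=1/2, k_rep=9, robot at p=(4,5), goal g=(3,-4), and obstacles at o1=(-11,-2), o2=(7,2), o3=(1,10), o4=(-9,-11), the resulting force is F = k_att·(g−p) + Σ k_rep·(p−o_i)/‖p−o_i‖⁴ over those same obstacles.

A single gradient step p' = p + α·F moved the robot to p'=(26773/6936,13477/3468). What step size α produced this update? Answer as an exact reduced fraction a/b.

F_att = 1/2·(g−p) = 1/2·(-1,-9) = (-0.5000,-4.5000)
o1: d²=274 > ρ²=43 → inactive
o2: d²=18 ≤ ρ²=43; F_rep = 9·(-3,3)/18² = (-0.0833,0.0833)
o3: d²=34 ≤ ρ²=43; F_rep = 9·(3,-5)/34² = (0.0234,-0.0389)
o4: d²=425 > ρ²=43 → inactive
F = F_att + ΣF_rep = (-0.5600,-4.4556)
Δp = p'−p = (-0.1400,-1.1139); α = Δx/Fx = (-971/6936) / (-971/1734) = 1/4
check: Δy/Fy = (-3863/3468) / (-3863/867) = 1/4 ✓

α = 1/4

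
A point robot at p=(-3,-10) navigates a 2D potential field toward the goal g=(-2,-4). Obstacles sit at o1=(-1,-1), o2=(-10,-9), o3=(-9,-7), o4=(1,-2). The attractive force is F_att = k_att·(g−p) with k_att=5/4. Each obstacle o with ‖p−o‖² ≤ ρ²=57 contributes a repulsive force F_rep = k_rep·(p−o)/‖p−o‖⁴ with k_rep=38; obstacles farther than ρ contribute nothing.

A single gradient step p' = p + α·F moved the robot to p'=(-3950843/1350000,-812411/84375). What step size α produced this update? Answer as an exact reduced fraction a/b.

F_att = 5/4·(g−p) = 5/4·(1,6) = (1.2500,7.5000)
o1: d²=85 > ρ²=57 → inactive
o2: d²=50 ≤ ρ²=57; F_rep = 38·(7,-1)/50² = (0.1064,-0.0152)
o3: d²=45 ≤ ρ²=57; F_rep = 38·(6,-3)/45² = (0.1126,-0.0563)
o4: d²=80 > ρ²=57 → inactive
F = F_att + ΣF_rep = (1.4690,7.4285)
Δp = p'−p = (0.0734,0.3714); α = Δx/Fx = (99157/1350000) / (99157/67500) = 1/20
check: Δy/Fy = (31339/84375) / (125356/16875) = 1/20 ✓

α = 1/20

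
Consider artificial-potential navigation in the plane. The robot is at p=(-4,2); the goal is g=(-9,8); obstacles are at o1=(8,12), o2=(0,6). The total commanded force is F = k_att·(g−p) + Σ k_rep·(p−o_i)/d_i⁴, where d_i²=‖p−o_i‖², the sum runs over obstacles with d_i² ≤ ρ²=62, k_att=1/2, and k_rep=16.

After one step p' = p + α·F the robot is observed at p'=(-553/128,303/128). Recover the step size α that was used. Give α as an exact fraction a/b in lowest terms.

F_att = 1/2·(g−p) = 1/2·(-5,6) = (-2.5000,3.0000)
o1: d²=244 > ρ²=62 → inactive
o2: d²=32 ≤ ρ²=62; F_rep = 16·(-4,-4)/32² = (-0.0625,-0.0625)
F = F_att + ΣF_rep = (-2.5625,2.9375)
Δp = p'−p = (-0.3203,0.3672); α = Δx/Fx = (-41/128) / (-41/16) = 1/8
check: Δy/Fy = (47/128) / (47/16) = 1/8 ✓

α = 1/8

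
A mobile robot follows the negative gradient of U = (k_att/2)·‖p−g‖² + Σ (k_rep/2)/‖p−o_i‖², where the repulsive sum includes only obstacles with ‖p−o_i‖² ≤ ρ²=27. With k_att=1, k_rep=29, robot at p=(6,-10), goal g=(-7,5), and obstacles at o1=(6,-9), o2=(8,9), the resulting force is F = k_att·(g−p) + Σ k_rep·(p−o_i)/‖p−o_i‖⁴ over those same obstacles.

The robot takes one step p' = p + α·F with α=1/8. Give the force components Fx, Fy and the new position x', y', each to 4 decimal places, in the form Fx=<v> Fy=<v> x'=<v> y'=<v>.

F_att = 1·(g−p) = 1·(-13,15) = (-13.0000,15.0000)
o1: d²=1 ≤ ρ²=27; F_rep = 29·(0,-1)/1² = (0.0000,-29.0000)
o2: d²=365 > ρ²=27 → inactive
F = F_att + ΣF_rep = (-13.0000,-14.0000)
p' = p + 1/8·F = (4.3750,-11.7500)

Fx=-13.0000 Fy=-14.0000 x'=4.3750 y'=-11.7500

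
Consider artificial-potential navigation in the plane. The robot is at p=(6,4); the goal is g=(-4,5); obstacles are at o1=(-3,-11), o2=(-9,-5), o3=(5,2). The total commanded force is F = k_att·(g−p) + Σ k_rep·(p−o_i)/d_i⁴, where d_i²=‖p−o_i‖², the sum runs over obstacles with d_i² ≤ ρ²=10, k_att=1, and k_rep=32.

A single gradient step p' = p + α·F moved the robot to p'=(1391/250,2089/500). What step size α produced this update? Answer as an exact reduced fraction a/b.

F_att = 1·(g−p) = 1·(-10,1) = (-10.0000,1.0000)
o1: d²=306 > ρ²=10 → inactive
o2: d²=306 > ρ²=10 → inactive
o3: d²=5 ≤ ρ²=10; F_rep = 32·(1,2)/5² = (1.2800,2.5600)
F = F_att + ΣF_rep = (-8.7200,3.5600)
Δp = p'−p = (-0.4360,0.1780); α = Δx/Fx = (-109/250) / (-218/25) = 1/20
check: Δy/Fy = (89/500) / (89/25) = 1/20 ✓

α = 1/20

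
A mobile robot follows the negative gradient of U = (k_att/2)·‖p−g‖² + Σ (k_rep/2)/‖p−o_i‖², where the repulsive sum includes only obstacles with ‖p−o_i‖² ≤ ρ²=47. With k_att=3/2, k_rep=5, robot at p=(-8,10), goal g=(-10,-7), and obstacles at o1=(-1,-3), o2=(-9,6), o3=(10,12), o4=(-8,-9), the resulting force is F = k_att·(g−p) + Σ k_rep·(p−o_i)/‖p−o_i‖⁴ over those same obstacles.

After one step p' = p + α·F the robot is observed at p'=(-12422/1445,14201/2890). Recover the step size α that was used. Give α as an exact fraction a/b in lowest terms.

F_att = 3/2·(g−p) = 3/2·(-2,-17) = (-3.0000,-25.5000)
o1: d²=218 > ρ²=47 → inactive
o2: d²=17 ≤ ρ²=47; F_rep = 5·(1,4)/17² = (0.0173,0.0692)
o3: d²=328 > ρ²=47 → inactive
o4: d²=361 > ρ²=47 → inactive
F = F_att + ΣF_rep = (-2.9827,-25.4308)
Δp = p'−p = (-0.5965,-5.0862); α = Δx/Fx = (-862/1445) / (-862/289) = 1/5
check: Δy/Fy = (-14699/2890) / (-14699/578) = 1/5 ✓

α = 1/5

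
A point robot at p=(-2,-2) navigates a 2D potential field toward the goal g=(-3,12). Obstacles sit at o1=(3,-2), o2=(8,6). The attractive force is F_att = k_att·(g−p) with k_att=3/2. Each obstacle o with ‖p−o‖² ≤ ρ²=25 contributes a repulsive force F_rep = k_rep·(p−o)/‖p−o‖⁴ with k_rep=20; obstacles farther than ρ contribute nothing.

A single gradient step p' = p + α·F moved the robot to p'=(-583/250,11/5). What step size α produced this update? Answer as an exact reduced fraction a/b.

F_att = 3/2·(g−p) = 3/2·(-1,14) = (-1.5000,21.0000)
o1: d²=25 ≤ ρ²=25; F_rep = 20·(-5,0)/25² = (-0.1600,0.0000)
o2: d²=164 > ρ²=25 → inactive
F = F_att + ΣF_rep = (-1.6600,21.0000)
Δp = p'−p = (-0.3320,4.2000); α = Δx/Fx = (-83/250) / (-83/50) = 1/5
check: Δy/Fy = (21/5) / (21) = 1/5 ✓

α = 1/5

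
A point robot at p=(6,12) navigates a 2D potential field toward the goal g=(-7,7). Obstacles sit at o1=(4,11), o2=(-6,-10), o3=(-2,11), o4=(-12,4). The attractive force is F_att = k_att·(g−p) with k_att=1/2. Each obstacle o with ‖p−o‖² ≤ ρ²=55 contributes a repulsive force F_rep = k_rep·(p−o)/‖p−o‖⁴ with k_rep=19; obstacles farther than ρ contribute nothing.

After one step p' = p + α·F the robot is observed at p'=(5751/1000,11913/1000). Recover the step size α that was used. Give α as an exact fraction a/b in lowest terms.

α = 1/20

F_att = 1/2·(g−p) = 1/2·(-13,-5) = (-6.5000,-2.5000)
o1: d²=5 ≤ ρ²=55; F_rep = 19·(2,1)/5² = (1.5200,0.7600)
o2: d²=628 > ρ²=55 → inactive
o3: d²=65 > ρ²=55 → inactive
o4: d²=388 > ρ²=55 → inactive
F = F_att + ΣF_rep = (-4.9800,-1.7400)
Δp = p'−p = (-0.2490,-0.0870); α = Δx/Fx = (-249/1000) / (-249/50) = 1/20
check: Δy/Fy = (-87/1000) / (-87/50) = 1/20 ✓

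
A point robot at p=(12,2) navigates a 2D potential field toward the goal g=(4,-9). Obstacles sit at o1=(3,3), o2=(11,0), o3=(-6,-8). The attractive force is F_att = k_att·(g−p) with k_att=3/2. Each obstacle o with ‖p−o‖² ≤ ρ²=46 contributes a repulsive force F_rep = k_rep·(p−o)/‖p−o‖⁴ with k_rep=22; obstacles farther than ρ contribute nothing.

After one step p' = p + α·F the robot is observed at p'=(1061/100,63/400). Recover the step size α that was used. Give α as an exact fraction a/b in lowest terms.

α = 1/8

F_att = 3/2·(g−p) = 3/2·(-8,-11) = (-12.0000,-16.5000)
o1: d²=82 > ρ²=46 → inactive
o2: d²=5 ≤ ρ²=46; F_rep = 22·(1,2)/5² = (0.8800,1.7600)
o3: d²=424 > ρ²=46 → inactive
F = F_att + ΣF_rep = (-11.1200,-14.7400)
Δp = p'−p = (-1.3900,-1.8425); α = Δx/Fx = (-139/100) / (-278/25) = 1/8
check: Δy/Fy = (-737/400) / (-737/50) = 1/8 ✓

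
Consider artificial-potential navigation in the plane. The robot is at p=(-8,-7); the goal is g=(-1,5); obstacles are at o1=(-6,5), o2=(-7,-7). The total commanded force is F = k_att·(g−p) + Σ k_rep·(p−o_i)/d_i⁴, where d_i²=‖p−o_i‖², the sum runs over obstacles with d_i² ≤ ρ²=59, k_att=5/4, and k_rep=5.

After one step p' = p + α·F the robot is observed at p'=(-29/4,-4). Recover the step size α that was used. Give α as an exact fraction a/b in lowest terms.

F_att = 5/4·(g−p) = 5/4·(7,12) = (8.7500,15.0000)
o1: d²=148 > ρ²=59 → inactive
o2: d²=1 ≤ ρ²=59; F_rep = 5·(-1,0)/1² = (-5.0000,0.0000)
F = F_att + ΣF_rep = (3.7500,15.0000)
Δp = p'−p = (0.7500,3.0000); α = Δx/Fx = (3/4) / (15/4) = 1/5
check: Δy/Fy = (3) / (15) = 1/5 ✓

α = 1/5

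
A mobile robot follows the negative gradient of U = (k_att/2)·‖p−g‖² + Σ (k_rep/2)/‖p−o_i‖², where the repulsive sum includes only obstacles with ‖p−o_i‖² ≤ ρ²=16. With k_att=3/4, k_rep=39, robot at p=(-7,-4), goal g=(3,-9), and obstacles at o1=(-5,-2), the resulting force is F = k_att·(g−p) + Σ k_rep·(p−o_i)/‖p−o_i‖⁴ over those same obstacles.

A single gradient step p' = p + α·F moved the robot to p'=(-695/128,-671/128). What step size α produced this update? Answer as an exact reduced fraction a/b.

α = 1/4

F_att = 3/4·(g−p) = 3/4·(10,-5) = (7.5000,-3.7500)
o1: d²=8 ≤ ρ²=16; F_rep = 39·(-2,-2)/8² = (-1.2188,-1.2188)
F = F_att + ΣF_rep = (6.2812,-4.9688)
Δp = p'−p = (1.5703,-1.2422); α = Δx/Fx = (201/128) / (201/32) = 1/4
check: Δy/Fy = (-159/128) / (-159/32) = 1/4 ✓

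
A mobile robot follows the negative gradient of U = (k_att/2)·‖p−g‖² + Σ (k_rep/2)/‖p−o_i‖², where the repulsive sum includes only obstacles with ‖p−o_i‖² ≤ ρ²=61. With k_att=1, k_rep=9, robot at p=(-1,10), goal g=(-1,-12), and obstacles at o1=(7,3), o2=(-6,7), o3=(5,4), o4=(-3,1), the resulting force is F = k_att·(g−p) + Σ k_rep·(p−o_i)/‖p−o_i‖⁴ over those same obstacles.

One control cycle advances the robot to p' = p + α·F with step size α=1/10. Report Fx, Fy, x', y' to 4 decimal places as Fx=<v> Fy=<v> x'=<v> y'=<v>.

F_att = 1·(g−p) = 1·(0,-22) = (0.0000,-22.0000)
o1: d²=113 > ρ²=61 → inactive
o2: d²=34 ≤ ρ²=61; F_rep = 9·(5,3)/34² = (0.0389,0.0234)
o3: d²=72 > ρ²=61 → inactive
o4: d²=85 > ρ²=61 → inactive
F = F_att + ΣF_rep = (0.0389,-21.9766)
p' = p + 1/10·F = (-0.9961,7.8023)

Fx=0.0389 Fy=-21.9766 x'=-0.9961 y'=7.8023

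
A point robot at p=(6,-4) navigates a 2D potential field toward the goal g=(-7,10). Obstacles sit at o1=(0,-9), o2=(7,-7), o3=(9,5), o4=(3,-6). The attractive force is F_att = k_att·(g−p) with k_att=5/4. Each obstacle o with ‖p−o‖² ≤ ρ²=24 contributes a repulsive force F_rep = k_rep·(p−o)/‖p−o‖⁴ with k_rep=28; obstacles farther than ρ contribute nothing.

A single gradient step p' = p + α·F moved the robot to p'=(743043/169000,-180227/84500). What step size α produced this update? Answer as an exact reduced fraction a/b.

α = 1/10

F_att = 5/4·(g−p) = 5/4·(-13,14) = (-16.2500,17.5000)
o1: d²=61 > ρ²=24 → inactive
o2: d²=10 ≤ ρ²=24; F_rep = 28·(-1,3)/10² = (-0.2800,0.8400)
o3: d²=90 > ρ²=24 → inactive
o4: d²=13 ≤ ρ²=24; F_rep = 28·(3,2)/13² = (0.4970,0.3314)
F = F_att + ΣF_rep = (-16.0330,18.6714)
Δp = p'−p = (-1.6033,1.8671); α = Δx/Fx = (-270957/169000) / (-270957/16900) = 1/10
check: Δy/Fy = (157773/84500) / (157773/8450) = 1/10 ✓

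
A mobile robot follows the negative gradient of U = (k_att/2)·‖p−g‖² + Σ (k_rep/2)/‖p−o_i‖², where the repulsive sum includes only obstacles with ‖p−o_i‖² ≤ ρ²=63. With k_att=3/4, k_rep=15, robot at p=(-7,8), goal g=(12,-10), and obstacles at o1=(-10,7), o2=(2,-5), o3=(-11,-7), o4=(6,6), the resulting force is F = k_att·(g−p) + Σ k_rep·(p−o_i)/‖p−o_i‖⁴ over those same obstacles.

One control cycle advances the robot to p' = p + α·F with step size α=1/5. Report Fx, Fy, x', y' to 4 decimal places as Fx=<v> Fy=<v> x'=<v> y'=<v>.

Fx=14.7000 Fy=-13.3500 x'=-4.0600 y'=5.3300

F_att = 3/4·(g−p) = 3/4·(19,-18) = (14.2500,-13.5000)
o1: d²=10 ≤ ρ²=63; F_rep = 15·(3,1)/10² = (0.4500,0.1500)
o2: d²=250 > ρ²=63 → inactive
o3: d²=241 > ρ²=63 → inactive
o4: d²=173 > ρ²=63 → inactive
F = F_att + ΣF_rep = (14.7000,-13.3500)
p' = p + 1/5·F = (-4.0600,5.3300)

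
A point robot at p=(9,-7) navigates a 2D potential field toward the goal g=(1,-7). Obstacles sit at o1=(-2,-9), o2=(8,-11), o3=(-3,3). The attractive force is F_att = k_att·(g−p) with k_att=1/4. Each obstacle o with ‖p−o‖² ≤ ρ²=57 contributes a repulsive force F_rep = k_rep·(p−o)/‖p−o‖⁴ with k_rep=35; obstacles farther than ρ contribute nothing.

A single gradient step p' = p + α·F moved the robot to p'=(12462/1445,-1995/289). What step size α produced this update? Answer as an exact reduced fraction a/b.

F_att = 1/4·(g−p) = 1/4·(-8,0) = (-2.0000,0.0000)
o1: d²=125 > ρ²=57 → inactive
o2: d²=17 ≤ ρ²=57; F_rep = 35·(1,4)/17² = (0.1211,0.4844)
o3: d²=244 > ρ²=57 → inactive
F = F_att + ΣF_rep = (-1.8789,0.4844)
Δp = p'−p = (-0.3758,0.0969); α = Δx/Fx = (-543/1445) / (-543/289) = 1/5
check: Δy/Fy = (28/289) / (140/289) = 1/5 ✓

α = 1/5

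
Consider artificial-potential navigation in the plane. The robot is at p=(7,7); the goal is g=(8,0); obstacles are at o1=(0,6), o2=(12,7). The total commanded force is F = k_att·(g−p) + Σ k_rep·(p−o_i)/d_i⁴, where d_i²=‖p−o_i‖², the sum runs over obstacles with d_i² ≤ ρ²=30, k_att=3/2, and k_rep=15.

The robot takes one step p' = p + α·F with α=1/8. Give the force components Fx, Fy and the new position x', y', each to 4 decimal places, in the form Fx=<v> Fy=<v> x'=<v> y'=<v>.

Fx=1.3800 Fy=-10.5000 x'=7.1725 y'=5.6875

F_att = 3/2·(g−p) = 3/2·(1,-7) = (1.5000,-10.5000)
o1: d²=50 > ρ²=30 → inactive
o2: d²=25 ≤ ρ²=30; F_rep = 15·(-5,0)/25² = (-0.1200,0.0000)
F = F_att + ΣF_rep = (1.3800,-10.5000)
p' = p + 1/8·F = (7.1725,5.6875)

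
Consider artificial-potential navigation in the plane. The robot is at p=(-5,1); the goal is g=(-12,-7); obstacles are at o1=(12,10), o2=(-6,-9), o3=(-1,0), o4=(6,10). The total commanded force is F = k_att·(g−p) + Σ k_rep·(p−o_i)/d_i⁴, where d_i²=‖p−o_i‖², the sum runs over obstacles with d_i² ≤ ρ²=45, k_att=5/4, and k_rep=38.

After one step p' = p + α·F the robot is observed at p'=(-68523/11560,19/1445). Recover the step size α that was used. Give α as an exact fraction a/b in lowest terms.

α = 1/10

F_att = 5/4·(g−p) = 5/4·(-7,-8) = (-8.7500,-10.0000)
o1: d²=370 > ρ²=45 → inactive
o2: d²=101 > ρ²=45 → inactive
o3: d²=17 ≤ ρ²=45; F_rep = 38·(-4,1)/17² = (-0.5260,0.1315)
o4: d²=202 > ρ²=45 → inactive
F = F_att + ΣF_rep = (-9.2760,-9.8685)
Δp = p'−p = (-0.9276,-0.9869); α = Δx/Fx = (-10723/11560) / (-10723/1156) = 1/10
check: Δy/Fy = (-1426/1445) / (-2852/289) = 1/10 ✓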